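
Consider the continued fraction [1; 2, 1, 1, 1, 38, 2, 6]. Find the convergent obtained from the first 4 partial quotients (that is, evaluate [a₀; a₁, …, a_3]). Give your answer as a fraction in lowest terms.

7/5

Collapse the nested fraction from the inside out:
Start with 1.
1 + 1/(1/1) = 1 + 1/1 = 2/1
2 + 1/(2/1) = 2 + 1/2 = 5/2
1 + 1/(5/2) = 1 + 2/5 = 7/5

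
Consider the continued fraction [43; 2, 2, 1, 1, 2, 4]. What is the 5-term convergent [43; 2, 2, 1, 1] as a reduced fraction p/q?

521/12

a_0 = 43: 43/1
a_1 = 2: 87/2
a_2 = 2: 217/5
a_3 = 1: 304/7
a_4 = 1: 521/12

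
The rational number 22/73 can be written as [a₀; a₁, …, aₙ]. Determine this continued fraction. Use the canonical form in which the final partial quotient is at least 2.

[0; 3, 3, 7]

22 = 0·73 + 22, so a_0 = 0
73 = 3·22 + 7, so a_1 = 3
22 = 3·7 + 1, so a_2 = 3
7 = 7·1 + 0, so a_3 = 7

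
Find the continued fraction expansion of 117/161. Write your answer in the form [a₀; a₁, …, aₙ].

[0; 1, 2, 1, 1, 1, 14]

117 ÷ 161 → quotient 0, remainder 117
161 ÷ 117 → quotient 1, remainder 44
117 ÷ 44 → quotient 2, remainder 29
44 ÷ 29 → quotient 1, remainder 15
29 ÷ 15 → quotient 1, remainder 14
15 ÷ 14 → quotient 1, remainder 1
14 ÷ 1 → quotient 14, remainder 0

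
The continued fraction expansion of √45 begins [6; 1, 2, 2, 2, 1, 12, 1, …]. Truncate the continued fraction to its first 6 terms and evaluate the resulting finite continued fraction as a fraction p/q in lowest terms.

Start with 1.
2 + 1/(1/1) = 2 + 1/1 = 3/1
2 + 1/(3/1) = 2 + 1/3 = 7/3
2 + 1/(7/3) = 2 + 3/7 = 17/7
1 + 1/(17/7) = 1 + 7/17 = 24/17
6 + 1/(24/17) = 6 + 17/24 = 161/24

161/24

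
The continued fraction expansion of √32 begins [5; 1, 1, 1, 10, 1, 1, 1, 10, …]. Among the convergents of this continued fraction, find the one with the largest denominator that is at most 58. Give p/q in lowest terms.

a_0 = 5: 5/1  (≤ bound)
a_1 = 1: 6/1  (≤ bound)
a_2 = 1: 11/2  (≤ bound)
a_3 = 1: 17/3  (≤ bound)
a_4 = 10: 181/32  (≤ bound)
a_5 = 1: 198/35  (≤ bound)
a_6 = 1: 379/67  (> 58, stop)

198/35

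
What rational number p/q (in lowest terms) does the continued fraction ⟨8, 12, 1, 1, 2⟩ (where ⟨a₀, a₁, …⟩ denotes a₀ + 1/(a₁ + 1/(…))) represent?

Collapse the nested fraction from the inside out:
Start with 2.
1 + 1/(2/1) = 1 + 1/2 = 3/2
1 + 1/(3/2) = 1 + 2/3 = 5/3
12 + 1/(5/3) = 12 + 3/5 = 63/5
8 + 1/(63/5) = 8 + 5/63 = 509/63

509/63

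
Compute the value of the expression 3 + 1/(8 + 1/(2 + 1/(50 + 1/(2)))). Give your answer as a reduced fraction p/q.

a_0 = 3: 3/1
a_1 = 8: 25/8
a_2 = 2: 53/17
a_3 = 50: 2675/858
a_4 = 2: 5403/1733

5403/1733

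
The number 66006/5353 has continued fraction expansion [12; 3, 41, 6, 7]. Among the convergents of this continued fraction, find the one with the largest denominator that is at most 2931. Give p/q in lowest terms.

a_0 = 12: 12/1  (≤ bound)
a_1 = 3: 37/3  (≤ bound)
a_2 = 41: 1529/124  (≤ bound)
a_3 = 6: 9211/747  (≤ bound)
a_4 = 7: 66006/5353  (> 2931, stop)

9211/747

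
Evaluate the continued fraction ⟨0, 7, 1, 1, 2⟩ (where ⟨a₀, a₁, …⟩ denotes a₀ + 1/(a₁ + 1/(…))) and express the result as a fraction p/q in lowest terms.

5/38

Build up convergents one term at a time:
a_0 = 0: 0/1
a_1 = 7: 1/7
a_2 = 1: 1/8
a_3 = 1: 2/15
a_4 = 2: 5/38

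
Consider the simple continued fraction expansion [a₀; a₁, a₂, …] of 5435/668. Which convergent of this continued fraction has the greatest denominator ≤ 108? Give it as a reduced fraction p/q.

List convergents until the denominator exceeds the bound:
a_0 = 8: 8/1  (≤ bound)
a_1 = 7: 57/7  (≤ bound)
a_2 = 2: 122/15  (≤ bound)
a_3 = 1: 179/22  (≤ bound)
a_4 = 14: 2628/323  (> 108, stop)

179/22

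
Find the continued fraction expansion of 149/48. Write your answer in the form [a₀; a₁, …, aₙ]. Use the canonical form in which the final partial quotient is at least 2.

⌊149/48⌋ = 3, remainder 5
⌊48/5⌋ = 9, remainder 3
⌊5/3⌋ = 1, remainder 2
⌊3/2⌋ = 1, remainder 1
⌊2/1⌋ = 2, remainder 0

[3; 9, 1, 1, 2]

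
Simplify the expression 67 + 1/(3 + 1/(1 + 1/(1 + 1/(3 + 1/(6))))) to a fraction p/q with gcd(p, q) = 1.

10563/157

Use the convergent recurrence hₖ = aₖ·hₖ₋₁ + hₖ₋₂ (and likewise for the denominators kₖ):
a_0 = 67: 67/1
a_1 = 3: 202/3
a_2 = 1: 269/4
a_3 = 1: 471/7
a_4 = 3: 1682/25
a_5 = 6: 10563/157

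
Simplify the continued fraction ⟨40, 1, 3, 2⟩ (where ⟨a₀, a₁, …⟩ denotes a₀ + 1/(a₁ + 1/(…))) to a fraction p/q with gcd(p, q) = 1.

a_0 = 40: 40/1
a_1 = 1: 41/1
a_2 = 3: 163/4
a_3 = 2: 367/9

367/9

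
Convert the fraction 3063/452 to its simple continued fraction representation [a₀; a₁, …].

[6; 1, 3, 2, 9, 1, 1, 2]

⌊3063/452⌋ = 6, remainder 351
⌊452/351⌋ = 1, remainder 101
⌊351/101⌋ = 3, remainder 48
⌊101/48⌋ = 2, remainder 5
⌊48/5⌋ = 9, remainder 3
⌊5/3⌋ = 1, remainder 2
⌊3/2⌋ = 1, remainder 1
⌊2/1⌋ = 2, remainder 0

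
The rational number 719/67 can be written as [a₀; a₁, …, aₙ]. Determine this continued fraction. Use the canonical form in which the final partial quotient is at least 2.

Apply division with remainder until the remainder is 0:
719 = 10·67 + 49, so a_0 = 10
67 = 1·49 + 18, so a_1 = 1
49 = 2·18 + 13, so a_2 = 2
18 = 1·13 + 5, so a_3 = 1
13 = 2·5 + 3, so a_4 = 2
5 = 1·3 + 2, so a_5 = 1
3 = 1·2 + 1, so a_6 = 1
2 = 2·1 + 0, so a_7 = 2

[10; 1, 2, 1, 2, 1, 1, 2]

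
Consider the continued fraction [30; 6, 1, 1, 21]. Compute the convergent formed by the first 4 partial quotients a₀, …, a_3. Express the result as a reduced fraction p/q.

392/13

a_0 = 30: 30/1
a_1 = 6: 181/6
a_2 = 1: 211/7
a_3 = 1: 392/13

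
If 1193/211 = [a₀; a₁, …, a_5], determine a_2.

1

Run the Euclidean algorithm, recording each quotient:
1193 = 5·211 + 138, so a_0 = 5
211 = 1·138 + 73, so a_1 = 1
138 = 1·73 + 65, so a_2 = 1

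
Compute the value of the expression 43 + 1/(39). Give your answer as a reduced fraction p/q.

1678/39

Start with 39.
43 + 1/(39/1) = 43 + 1/39 = 1678/39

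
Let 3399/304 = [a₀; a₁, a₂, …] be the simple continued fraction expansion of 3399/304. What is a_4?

8

3399 ÷ 304 → quotient 11, remainder 55
304 ÷ 55 → quotient 5, remainder 29
55 ÷ 29 → quotient 1, remainder 26
29 ÷ 26 → quotient 1, remainder 3
26 ÷ 3 → quotient 8, remainder 2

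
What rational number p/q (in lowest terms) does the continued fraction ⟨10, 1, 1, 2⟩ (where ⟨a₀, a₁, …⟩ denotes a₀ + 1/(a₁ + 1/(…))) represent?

53/5

Start with 2.
1 + 1/(2/1) = 1 + 1/2 = 3/2
1 + 1/(3/2) = 1 + 2/3 = 5/3
10 + 1/(5/3) = 10 + 3/5 = 53/5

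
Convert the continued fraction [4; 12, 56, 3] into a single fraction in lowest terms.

8293/2031

a_0 = 4: 4/1
a_1 = 12: 49/12
a_2 = 56: 2748/673
a_3 = 3: 8293/2031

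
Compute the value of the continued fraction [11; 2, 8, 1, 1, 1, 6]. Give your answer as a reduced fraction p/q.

Collapse the nested fraction from the inside out:
Start with 6.
1 + 1/(6/1) = 1 + 1/6 = 7/6
1 + 1/(7/6) = 1 + 6/7 = 13/7
1 + 1/(13/7) = 1 + 7/13 = 20/13
8 + 1/(20/13) = 8 + 13/20 = 173/20
2 + 1/(173/20) = 2 + 20/173 = 366/173
11 + 1/(366/173) = 11 + 173/366 = 4199/366

4199/366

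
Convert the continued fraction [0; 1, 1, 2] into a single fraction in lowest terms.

Work from the innermost term outward:
Start with 2.
1 + 1/(2/1) = 1 + 1/2 = 3/2
1 + 1/(3/2) = 1 + 2/3 = 5/3
0 + 1/(5/3) = 0 + 3/5 = 3/5

3/5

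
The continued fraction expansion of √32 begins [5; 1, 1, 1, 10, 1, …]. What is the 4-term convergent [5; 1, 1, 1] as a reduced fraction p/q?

17/3

Start with 1.
1 + 1/(1/1) = 1 + 1/1 = 2/1
1 + 1/(2/1) = 1 + 1/2 = 3/2
5 + 1/(3/2) = 5 + 2/3 = 17/3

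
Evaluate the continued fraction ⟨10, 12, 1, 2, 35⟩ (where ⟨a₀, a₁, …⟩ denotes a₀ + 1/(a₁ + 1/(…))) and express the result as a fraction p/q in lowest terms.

13536/1343

a_0 = 10: 10/1
a_1 = 12: 121/12
a_2 = 1: 131/13
a_3 = 2: 383/38
a_4 = 35: 13536/1343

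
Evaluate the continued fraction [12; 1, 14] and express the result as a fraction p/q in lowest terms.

a_0 = 12: 12/1
a_1 = 1: 13/1
a_2 = 14: 194/15

194/15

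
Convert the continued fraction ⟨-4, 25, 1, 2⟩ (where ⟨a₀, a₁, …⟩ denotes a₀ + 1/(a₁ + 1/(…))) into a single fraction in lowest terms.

-305/77

Build up convergents one term at a time:
a_0 = -4: -4/1
a_1 = 25: -99/25
a_2 = 1: -103/26
a_3 = 2: -305/77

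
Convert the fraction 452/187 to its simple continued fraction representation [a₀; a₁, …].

Repeatedly divide and take the remainder:
⌊452/187⌋ = 2, remainder 78
⌊187/78⌋ = 2, remainder 31
⌊78/31⌋ = 2, remainder 16
⌊31/16⌋ = 1, remainder 15
⌊16/15⌋ = 1, remainder 1
⌊15/1⌋ = 15, remainder 0

[2; 2, 2, 1, 1, 15]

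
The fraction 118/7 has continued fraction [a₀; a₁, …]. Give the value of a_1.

1

118 ÷ 7 → quotient 16, remainder 6
7 ÷ 6 → quotient 1, remainder 1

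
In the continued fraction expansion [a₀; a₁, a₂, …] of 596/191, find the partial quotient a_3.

3

Apply division with remainder until the remainder is 0:
596 = 3·191 + 23, so a_0 = 3
191 = 8·23 + 7, so a_1 = 8
23 = 3·7 + 2, so a_2 = 3
7 = 3·2 + 1, so a_3 = 3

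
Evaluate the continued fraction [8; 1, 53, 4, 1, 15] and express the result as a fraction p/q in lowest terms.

Collapse the nested fraction from the inside out:
Start with 15.
1 + 1/(15/1) = 1 + 1/15 = 16/15
4 + 1/(16/15) = 4 + 15/16 = 79/16
53 + 1/(79/16) = 53 + 16/79 = 4203/79
1 + 1/(4203/79) = 1 + 79/4203 = 4282/4203
8 + 1/(4282/4203) = 8 + 4203/4282 = 38459/4282

38459/4282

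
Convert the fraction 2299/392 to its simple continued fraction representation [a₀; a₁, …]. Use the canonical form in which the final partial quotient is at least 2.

[5; 1, 6, 2, 1, 1, 10]

2299 = 5·392 + 339, so a_0 = 5
392 = 1·339 + 53, so a_1 = 1
339 = 6·53 + 21, so a_2 = 6
53 = 2·21 + 11, so a_3 = 2
21 = 1·11 + 10, so a_4 = 1
11 = 1·10 + 1, so a_5 = 1
10 = 10·1 + 0, so a_6 = 10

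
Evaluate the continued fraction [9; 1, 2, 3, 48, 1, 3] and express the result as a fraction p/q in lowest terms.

Build up convergents one term at a time:
a_0 = 9: 9/1
a_1 = 1: 10/1
a_2 = 2: 29/3
a_3 = 3: 97/10
a_4 = 48: 4685/483
a_5 = 1: 4782/493
a_6 = 3: 19031/1962

19031/1962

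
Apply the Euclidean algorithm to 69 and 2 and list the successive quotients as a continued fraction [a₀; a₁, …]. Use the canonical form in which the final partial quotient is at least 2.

[34; 2]

Repeatedly divide and take the remainder:
⌊69/2⌋ = 34, remainder 1
⌊2/1⌋ = 2, remainder 0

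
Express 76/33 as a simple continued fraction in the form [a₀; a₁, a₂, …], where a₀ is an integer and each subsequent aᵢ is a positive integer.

[2; 3, 3, 3]

76 = 2·33 + 10, so a_0 = 2
33 = 3·10 + 3, so a_1 = 3
10 = 3·3 + 1, so a_2 = 3
3 = 3·1 + 0, so a_3 = 3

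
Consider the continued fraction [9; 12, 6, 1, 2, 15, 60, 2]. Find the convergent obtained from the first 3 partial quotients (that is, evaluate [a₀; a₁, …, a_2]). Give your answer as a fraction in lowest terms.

663/73

Start with 6.
12 + 1/(6/1) = 12 + 1/6 = 73/6
9 + 1/(73/6) = 9 + 6/73 = 663/73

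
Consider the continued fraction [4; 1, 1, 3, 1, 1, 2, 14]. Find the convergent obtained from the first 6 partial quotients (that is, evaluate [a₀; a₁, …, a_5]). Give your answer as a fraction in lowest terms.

73/16

Work from the innermost term outward:
Start with 1.
1 + 1/(1/1) = 1 + 1/1 = 2/1
3 + 1/(2/1) = 3 + 1/2 = 7/2
1 + 1/(7/2) = 1 + 2/7 = 9/7
1 + 1/(9/7) = 1 + 7/9 = 16/9
4 + 1/(16/9) = 4 + 9/16 = 73/16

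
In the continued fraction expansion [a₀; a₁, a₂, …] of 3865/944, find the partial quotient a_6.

5

3865 ÷ 944 → quotient 4, remainder 89
944 ÷ 89 → quotient 10, remainder 54
89 ÷ 54 → quotient 1, remainder 35
54 ÷ 35 → quotient 1, remainder 19
35 ÷ 19 → quotient 1, remainder 16
19 ÷ 16 → quotient 1, remainder 3
16 ÷ 3 → quotient 5, remainder 1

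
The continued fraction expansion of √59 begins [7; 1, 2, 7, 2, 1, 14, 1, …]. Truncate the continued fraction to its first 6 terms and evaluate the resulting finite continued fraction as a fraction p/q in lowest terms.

Starting at the tail and folding back:
Start with 1.
2 + 1/(1/1) = 2 + 1/1 = 3/1
7 + 1/(3/1) = 7 + 1/3 = 22/3
2 + 1/(22/3) = 2 + 3/22 = 47/22
1 + 1/(47/22) = 1 + 22/47 = 69/47
7 + 1/(69/47) = 7 + 47/69 = 530/69

530/69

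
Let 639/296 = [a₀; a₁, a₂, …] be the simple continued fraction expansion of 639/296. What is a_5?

4

Repeatedly divide and take the remainder:
639 = 2·296 + 47, so a_0 = 2
296 = 6·47 + 14, so a_1 = 6
47 = 3·14 + 5, so a_2 = 3
14 = 2·5 + 4, so a_3 = 2
5 = 1·4 + 1, so a_4 = 1
4 = 4·1 + 0, so a_5 = 4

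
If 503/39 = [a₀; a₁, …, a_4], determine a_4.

503 ÷ 39 → quotient 12, remainder 35
39 ÷ 35 → quotient 1, remainder 4
35 ÷ 4 → quotient 8, remainder 3
4 ÷ 3 → quotient 1, remainder 1
3 ÷ 1 → quotient 3, remainder 0

3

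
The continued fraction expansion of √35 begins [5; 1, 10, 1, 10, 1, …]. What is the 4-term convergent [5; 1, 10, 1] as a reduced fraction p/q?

71/12

a_0 = 5: 5/1
a_1 = 1: 6/1
a_2 = 10: 65/11
a_3 = 1: 71/12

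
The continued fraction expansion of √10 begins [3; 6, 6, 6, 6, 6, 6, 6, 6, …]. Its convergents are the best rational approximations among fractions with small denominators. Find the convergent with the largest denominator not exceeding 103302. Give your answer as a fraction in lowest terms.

a_0 = 3: 3/1  (≤ bound)
a_1 = 6: 19/6  (≤ bound)
a_2 = 6: 117/37  (≤ bound)
a_3 = 6: 721/228  (≤ bound)
a_4 = 6: 4443/1405  (≤ bound)
a_5 = 6: 27379/8658  (≤ bound)
a_6 = 6: 168717/53353  (≤ bound)
a_7 = 6: 1039681/328776  (> 103302, stop)

168717/53353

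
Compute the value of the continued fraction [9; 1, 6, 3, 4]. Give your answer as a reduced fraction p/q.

Start with 4.
3 + 1/(4/1) = 3 + 1/4 = 13/4
6 + 1/(13/4) = 6 + 4/13 = 82/13
1 + 1/(82/13) = 1 + 13/82 = 95/82
9 + 1/(95/82) = 9 + 82/95 = 937/95

937/95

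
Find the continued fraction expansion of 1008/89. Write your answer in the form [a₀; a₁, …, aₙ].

[11; 3, 14, 2]

1008 = 11·89 + 29, so a_0 = 11
89 = 3·29 + 2, so a_1 = 3
29 = 14·2 + 1, so a_2 = 14
2 = 2·1 + 0, so a_3 = 2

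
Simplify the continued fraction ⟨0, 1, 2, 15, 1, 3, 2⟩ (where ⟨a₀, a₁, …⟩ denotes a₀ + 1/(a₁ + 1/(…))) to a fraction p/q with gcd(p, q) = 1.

a_0 = 0: 0/1
a_1 = 1: 1/1
a_2 = 2: 2/3
a_3 = 15: 31/46
a_4 = 1: 33/49
a_5 = 3: 130/193
a_6 = 2: 293/435

293/435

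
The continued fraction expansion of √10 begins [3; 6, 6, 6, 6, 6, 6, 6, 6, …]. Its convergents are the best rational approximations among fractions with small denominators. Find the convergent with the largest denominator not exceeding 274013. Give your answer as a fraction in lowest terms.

168717/53353

a_0 = 3: 3/1  (≤ bound)
a_1 = 6: 19/6  (≤ bound)
a_2 = 6: 117/37  (≤ bound)
a_3 = 6: 721/228  (≤ bound)
a_4 = 6: 4443/1405  (≤ bound)
a_5 = 6: 27379/8658  (≤ bound)
a_6 = 6: 168717/53353  (≤ bound)
a_7 = 6: 1039681/328776  (> 274013, stop)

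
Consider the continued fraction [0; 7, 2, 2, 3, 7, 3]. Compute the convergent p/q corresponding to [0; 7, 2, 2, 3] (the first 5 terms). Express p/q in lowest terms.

17/126

Start with 3.
2 + 1/(3/1) = 2 + 1/3 = 7/3
2 + 1/(7/3) = 2 + 3/7 = 17/7
7 + 1/(17/7) = 7 + 7/17 = 126/17
0 + 1/(126/17) = 0 + 17/126 = 17/126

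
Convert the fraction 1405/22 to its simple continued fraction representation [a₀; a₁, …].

⌊1405/22⌋ = 63, remainder 19
⌊22/19⌋ = 1, remainder 3
⌊19/3⌋ = 6, remainder 1
⌊3/1⌋ = 3, remainder 0

[63; 1, 6, 3]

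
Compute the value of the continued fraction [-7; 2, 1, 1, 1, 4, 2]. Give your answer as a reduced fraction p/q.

Work from the innermost term outward:
Start with 2.
4 + 1/(2/1) = 4 + 1/2 = 9/2
1 + 1/(9/2) = 1 + 2/9 = 11/9
1 + 1/(11/9) = 1 + 9/11 = 20/11
1 + 1/(20/11) = 1 + 11/20 = 31/20
2 + 1/(31/20) = 2 + 20/31 = 82/31
-7 + 1/(82/31) = -7 + 31/82 = -543/82

-543/82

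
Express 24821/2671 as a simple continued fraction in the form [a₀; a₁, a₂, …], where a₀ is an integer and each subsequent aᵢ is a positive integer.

24821 ÷ 2671 → quotient 9, remainder 782
2671 ÷ 782 → quotient 3, remainder 325
782 ÷ 325 → quotient 2, remainder 132
325 ÷ 132 → quotient 2, remainder 61
132 ÷ 61 → quotient 2, remainder 10
61 ÷ 10 → quotient 6, remainder 1
10 ÷ 1 → quotient 10, remainder 0

[9; 3, 2, 2, 2, 6, 10]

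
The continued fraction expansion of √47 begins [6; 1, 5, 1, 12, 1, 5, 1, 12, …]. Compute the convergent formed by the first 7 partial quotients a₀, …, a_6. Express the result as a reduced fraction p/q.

Collapse the nested fraction from the inside out:
Start with 5.
1 + 1/(5/1) = 1 + 1/5 = 6/5
12 + 1/(6/5) = 12 + 5/6 = 77/6
1 + 1/(77/6) = 1 + 6/77 = 83/77
5 + 1/(83/77) = 5 + 77/83 = 492/83
1 + 1/(492/83) = 1 + 83/492 = 575/492
6 + 1/(575/492) = 6 + 492/575 = 3942/575

3942/575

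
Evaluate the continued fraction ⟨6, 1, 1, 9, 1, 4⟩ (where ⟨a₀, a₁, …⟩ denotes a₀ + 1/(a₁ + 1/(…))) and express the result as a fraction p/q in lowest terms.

Start with 4.
1 + 1/(4/1) = 1 + 1/4 = 5/4
9 + 1/(5/4) = 9 + 4/5 = 49/5
1 + 1/(49/5) = 1 + 5/49 = 54/49
1 + 1/(54/49) = 1 + 49/54 = 103/54
6 + 1/(103/54) = 6 + 54/103 = 672/103

672/103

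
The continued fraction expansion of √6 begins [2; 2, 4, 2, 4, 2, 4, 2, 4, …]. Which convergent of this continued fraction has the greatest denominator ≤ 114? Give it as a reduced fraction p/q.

218/89

List convergents until the denominator exceeds the bound:
a_0 = 2: 2/1  (≤ bound)
a_1 = 2: 5/2  (≤ bound)
a_2 = 4: 22/9  (≤ bound)
a_3 = 2: 49/20  (≤ bound)
a_4 = 4: 218/89  (≤ bound)
a_5 = 2: 485/198  (> 114, stop)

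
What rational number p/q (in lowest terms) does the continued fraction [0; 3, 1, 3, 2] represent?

Compute successive convergents:
a_0 = 0: 0/1
a_1 = 3: 1/3
a_2 = 1: 1/4
a_3 = 3: 4/15
a_4 = 2: 9/34

9/34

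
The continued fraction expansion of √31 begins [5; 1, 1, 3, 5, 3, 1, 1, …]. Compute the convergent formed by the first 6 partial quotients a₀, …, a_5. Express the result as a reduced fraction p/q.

a_0 = 5: 5/1
a_1 = 1: 6/1
a_2 = 1: 11/2
a_3 = 3: 39/7
a_4 = 5: 206/37
a_5 = 3: 657/118

657/118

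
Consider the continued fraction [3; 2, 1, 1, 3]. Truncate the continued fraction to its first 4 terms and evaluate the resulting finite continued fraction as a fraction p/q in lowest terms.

a_0 = 3: 3/1
a_1 = 2: 7/2
a_2 = 1: 10/3
a_3 = 1: 17/5

17/5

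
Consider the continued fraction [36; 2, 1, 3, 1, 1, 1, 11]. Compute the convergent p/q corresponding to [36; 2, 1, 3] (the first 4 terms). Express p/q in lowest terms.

400/11

Start with 3.
1 + 1/(3/1) = 1 + 1/3 = 4/3
2 + 1/(4/3) = 2 + 3/4 = 11/4
36 + 1/(11/4) = 36 + 4/11 = 400/11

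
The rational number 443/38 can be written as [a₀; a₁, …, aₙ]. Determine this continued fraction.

[11; 1, 1, 1, 12]

443 ÷ 38 → quotient 11, remainder 25
38 ÷ 25 → quotient 1, remainder 13
25 ÷ 13 → quotient 1, remainder 12
13 ÷ 12 → quotient 1, remainder 1
12 ÷ 1 → quotient 12, remainder 0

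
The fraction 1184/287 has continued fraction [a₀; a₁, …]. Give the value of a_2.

1

1184 ÷ 287 → quotient 4, remainder 36
287 ÷ 36 → quotient 7, remainder 35
36 ÷ 35 → quotient 1, remainder 1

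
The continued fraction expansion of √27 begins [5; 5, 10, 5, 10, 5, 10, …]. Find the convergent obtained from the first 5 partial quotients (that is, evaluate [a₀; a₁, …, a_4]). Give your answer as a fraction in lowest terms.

a_0 = 5: 5/1
a_1 = 5: 26/5
a_2 = 10: 265/51
a_3 = 5: 1351/260
a_4 = 10: 13775/2651

13775/2651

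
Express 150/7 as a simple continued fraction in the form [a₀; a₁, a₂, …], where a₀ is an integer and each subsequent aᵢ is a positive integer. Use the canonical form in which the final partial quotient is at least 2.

⌊150/7⌋ = 21, remainder 3
⌊7/3⌋ = 2, remainder 1
⌊3/1⌋ = 3, remainder 0

[21; 2, 3]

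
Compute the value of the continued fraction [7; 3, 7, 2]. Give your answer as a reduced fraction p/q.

Build up convergents one term at a time:
a_0 = 7: 7/1
a_1 = 3: 22/3
a_2 = 7: 161/22
a_3 = 2: 344/47

344/47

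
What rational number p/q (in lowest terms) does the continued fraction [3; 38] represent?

Start with 38.
3 + 1/(38/1) = 3 + 1/38 = 115/38

115/38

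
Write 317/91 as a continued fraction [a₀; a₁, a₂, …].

Run the Euclidean algorithm, recording each quotient:
317 = 3·91 + 44, so a_0 = 3
91 = 2·44 + 3, so a_1 = 2
44 = 14·3 + 2, so a_2 = 14
3 = 1·2 + 1, so a_3 = 1
2 = 2·1 + 0, so a_4 = 2

[3; 2, 14, 1, 2]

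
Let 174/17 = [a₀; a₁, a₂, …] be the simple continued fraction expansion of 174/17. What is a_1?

4

⌊174/17⌋ = 10, remainder 4
⌊17/4⌋ = 4, remainder 1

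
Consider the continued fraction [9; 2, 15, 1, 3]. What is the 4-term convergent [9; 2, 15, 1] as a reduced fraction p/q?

313/33

Work from the innermost term outward:
Start with 1.
15 + 1/(1/1) = 15 + 1/1 = 16/1
2 + 1/(16/1) = 2 + 1/16 = 33/16
9 + 1/(33/16) = 9 + 16/33 = 313/33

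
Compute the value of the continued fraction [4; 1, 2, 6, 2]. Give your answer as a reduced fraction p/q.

192/41

Starting at the tail and folding back:
Start with 2.
6 + 1/(2/1) = 6 + 1/2 = 13/2
2 + 1/(13/2) = 2 + 2/13 = 28/13
1 + 1/(28/13) = 1 + 13/28 = 41/28
4 + 1/(41/28) = 4 + 28/41 = 192/41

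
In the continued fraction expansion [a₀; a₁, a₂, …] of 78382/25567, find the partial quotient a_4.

78382 ÷ 25567 → quotient 3, remainder 1681
25567 ÷ 1681 → quotient 15, remainder 352
1681 ÷ 352 → quotient 4, remainder 273
352 ÷ 273 → quotient 1, remainder 79
273 ÷ 79 → quotient 3, remainder 36

3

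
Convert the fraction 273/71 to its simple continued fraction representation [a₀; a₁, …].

[3; 1, 5, 2, 5]

273 ÷ 71 → quotient 3, remainder 60
71 ÷ 60 → quotient 1, remainder 11
60 ÷ 11 → quotient 5, remainder 5
11 ÷ 5 → quotient 2, remainder 1
5 ÷ 1 → quotient 5, remainder 0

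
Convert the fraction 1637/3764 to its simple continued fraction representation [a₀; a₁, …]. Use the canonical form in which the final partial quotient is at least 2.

[0; 2, 3, 2, 1, 14, 5, 2]

1637 ÷ 3764 → quotient 0, remainder 1637
3764 ÷ 1637 → quotient 2, remainder 490
1637 ÷ 490 → quotient 3, remainder 167
490 ÷ 167 → quotient 2, remainder 156
167 ÷ 156 → quotient 1, remainder 11
156 ÷ 11 → quotient 14, remainder 2
11 ÷ 2 → quotient 5, remainder 1
2 ÷ 1 → quotient 2, remainder 0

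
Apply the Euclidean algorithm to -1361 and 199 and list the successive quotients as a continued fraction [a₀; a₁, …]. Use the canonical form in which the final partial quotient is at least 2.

[-7; 6, 4, 1, 1, 3]

⌊-1361/199⌋ = -7, remainder 32
⌊199/32⌋ = 6, remainder 7
⌊32/7⌋ = 4, remainder 4
⌊7/4⌋ = 1, remainder 3
⌊4/3⌋ = 1, remainder 1
⌊3/1⌋ = 3, remainder 0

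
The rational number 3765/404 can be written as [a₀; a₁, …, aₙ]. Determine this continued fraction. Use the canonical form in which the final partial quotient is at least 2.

Repeatedly divide and take the remainder:
3765 = 9·404 + 129, so a_0 = 9
404 = 3·129 + 17, so a_1 = 3
129 = 7·17 + 10, so a_2 = 7
17 = 1·10 + 7, so a_3 = 1
10 = 1·7 + 3, so a_4 = 1
7 = 2·3 + 1, so a_5 = 2
3 = 3·1 + 0, so a_6 = 3

[9; 3, 7, 1, 1, 2, 3]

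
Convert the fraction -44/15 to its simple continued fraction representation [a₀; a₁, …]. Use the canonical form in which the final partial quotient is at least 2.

⌊-44/15⌋ = -3, remainder 1
⌊15/1⌋ = 15, remainder 0

[-3; 15]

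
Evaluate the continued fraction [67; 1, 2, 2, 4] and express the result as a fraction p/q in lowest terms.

2099/31

Start with 4.
2 + 1/(4/1) = 2 + 1/4 = 9/4
2 + 1/(9/4) = 2 + 4/9 = 22/9
1 + 1/(22/9) = 1 + 9/22 = 31/22
67 + 1/(31/22) = 67 + 22/31 = 2099/31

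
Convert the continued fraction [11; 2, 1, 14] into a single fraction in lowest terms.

499/44

Start with 14.
1 + 1/(14/1) = 1 + 1/14 = 15/14
2 + 1/(15/14) = 2 + 14/15 = 44/15
11 + 1/(44/15) = 11 + 15/44 = 499/44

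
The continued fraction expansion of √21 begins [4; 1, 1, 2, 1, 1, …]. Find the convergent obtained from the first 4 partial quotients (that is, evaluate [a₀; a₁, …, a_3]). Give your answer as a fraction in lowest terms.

23/5

Collapse the nested fraction from the inside out:
Start with 2.
1 + 1/(2/1) = 1 + 1/2 = 3/2
1 + 1/(3/2) = 1 + 2/3 = 5/3
4 + 1/(5/3) = 4 + 3/5 = 23/5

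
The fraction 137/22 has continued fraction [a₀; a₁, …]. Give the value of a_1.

137 = 6·22 + 5, so a_0 = 6
22 = 4·5 + 2, so a_1 = 4

4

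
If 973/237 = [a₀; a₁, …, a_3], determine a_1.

9

⌊973/237⌋ = 4, remainder 25
⌊237/25⌋ = 9, remainder 12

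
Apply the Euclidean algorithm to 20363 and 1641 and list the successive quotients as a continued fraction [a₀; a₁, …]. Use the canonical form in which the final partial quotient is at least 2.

[12; 2, 2, 4, 10, 2, 3]

20363 ÷ 1641 → quotient 12, remainder 671
1641 ÷ 671 → quotient 2, remainder 299
671 ÷ 299 → quotient 2, remainder 73
299 ÷ 73 → quotient 4, remainder 7
73 ÷ 7 → quotient 10, remainder 3
7 ÷ 3 → quotient 2, remainder 1
3 ÷ 1 → quotient 3, remainder 0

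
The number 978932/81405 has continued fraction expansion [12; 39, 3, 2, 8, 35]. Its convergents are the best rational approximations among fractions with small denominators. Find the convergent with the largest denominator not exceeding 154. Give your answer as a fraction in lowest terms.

List convergents until the denominator exceeds the bound:
a_0 = 12: 12/1  (≤ bound)
a_1 = 39: 469/39  (≤ bound)
a_2 = 3: 1419/118  (≤ bound)
a_3 = 2: 3307/275  (> 154, stop)

1419/118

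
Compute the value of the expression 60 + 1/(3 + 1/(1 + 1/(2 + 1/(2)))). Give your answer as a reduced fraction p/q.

1567/26

Start with 2.
2 + 1/(2/1) = 2 + 1/2 = 5/2
1 + 1/(5/2) = 1 + 2/5 = 7/5
3 + 1/(7/5) = 3 + 5/7 = 26/7
60 + 1/(26/7) = 60 + 7/26 = 1567/26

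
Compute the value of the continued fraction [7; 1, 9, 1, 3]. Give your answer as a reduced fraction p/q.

Work from the innermost term outward:
Start with 3.
1 + 1/(3/1) = 1 + 1/3 = 4/3
9 + 1/(4/3) = 9 + 3/4 = 39/4
1 + 1/(39/4) = 1 + 4/39 = 43/39
7 + 1/(43/39) = 7 + 39/43 = 340/43

340/43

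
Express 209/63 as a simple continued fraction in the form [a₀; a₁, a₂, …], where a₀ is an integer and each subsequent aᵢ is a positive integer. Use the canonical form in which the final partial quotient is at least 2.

[3; 3, 6, 1, 2]

⌊209/63⌋ = 3, remainder 20
⌊63/20⌋ = 3, remainder 3
⌊20/3⌋ = 6, remainder 2
⌊3/2⌋ = 1, remainder 1
⌊2/1⌋ = 2, remainder 0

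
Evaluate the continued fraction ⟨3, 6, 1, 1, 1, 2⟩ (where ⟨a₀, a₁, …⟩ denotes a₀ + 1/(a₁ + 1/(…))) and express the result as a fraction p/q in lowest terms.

167/53

Build up convergents one term at a time:
a_0 = 3: 3/1
a_1 = 6: 19/6
a_2 = 1: 22/7
a_3 = 1: 41/13
a_4 = 1: 63/20
a_5 = 2: 167/53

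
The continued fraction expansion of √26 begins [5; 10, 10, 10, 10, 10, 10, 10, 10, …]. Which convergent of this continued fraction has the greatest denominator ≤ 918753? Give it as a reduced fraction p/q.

List convergents until the denominator exceeds the bound:
a_0 = 5: 5/1  (≤ bound)
a_1 = 10: 51/10  (≤ bound)
a_2 = 10: 515/101  (≤ bound)
a_3 = 10: 5201/1020  (≤ bound)
a_4 = 10: 52525/10301  (≤ bound)
a_5 = 10: 530451/104030  (≤ bound)
a_6 = 10: 5357035/1050601  (> 918753, stop)

530451/104030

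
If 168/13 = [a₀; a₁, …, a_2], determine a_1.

168 = 12·13 + 12, so a_0 = 12
13 = 1·12 + 1, so a_1 = 1

1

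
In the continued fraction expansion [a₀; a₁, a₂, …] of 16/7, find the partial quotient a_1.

3

⌊16/7⌋ = 2, remainder 2
⌊7/2⌋ = 3, remainder 1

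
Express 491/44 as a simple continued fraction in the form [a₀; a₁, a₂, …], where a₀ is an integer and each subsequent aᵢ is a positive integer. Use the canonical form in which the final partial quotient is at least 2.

491 = 11·44 + 7, so a_0 = 11
44 = 6·7 + 2, so a_1 = 6
7 = 3·2 + 1, so a_2 = 3
2 = 2·1 + 0, so a_3 = 2

[11; 6, 3, 2]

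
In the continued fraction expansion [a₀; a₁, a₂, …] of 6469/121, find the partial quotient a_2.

6

6469 = 53·121 + 56, so a_0 = 53
121 = 2·56 + 9, so a_1 = 2
56 = 6·9 + 2, so a_2 = 6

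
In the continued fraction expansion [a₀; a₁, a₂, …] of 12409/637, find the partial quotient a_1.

Repeatedly divide and take the remainder:
⌊12409/637⌋ = 19, remainder 306
⌊637/306⌋ = 2, remainder 25

2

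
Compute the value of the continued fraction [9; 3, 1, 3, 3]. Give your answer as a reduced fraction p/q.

Starting at the tail and folding back:
Start with 3.
3 + 1/(3/1) = 3 + 1/3 = 10/3
1 + 1/(10/3) = 1 + 3/10 = 13/10
3 + 1/(13/10) = 3 + 10/13 = 49/13
9 + 1/(49/13) = 9 + 13/49 = 454/49

454/49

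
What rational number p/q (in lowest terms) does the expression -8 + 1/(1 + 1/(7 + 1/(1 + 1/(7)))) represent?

Starting at the tail and folding back:
Start with 7.
1 + 1/(7/1) = 1 + 1/7 = 8/7
7 + 1/(8/7) = 7 + 7/8 = 63/8
1 + 1/(63/8) = 1 + 8/63 = 71/63
-8 + 1/(71/63) = -8 + 63/71 = -505/71

-505/71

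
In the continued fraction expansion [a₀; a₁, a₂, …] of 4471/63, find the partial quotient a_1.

1

⌊4471/63⌋ = 70, remainder 61
⌊63/61⌋ = 1, remainder 2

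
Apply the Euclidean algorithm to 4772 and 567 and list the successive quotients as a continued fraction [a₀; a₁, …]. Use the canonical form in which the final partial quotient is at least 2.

[8; 2, 2, 2, 15, 3]

4772 = 8·567 + 236, so a_0 = 8
567 = 2·236 + 95, so a_1 = 2
236 = 2·95 + 46, so a_2 = 2
95 = 2·46 + 3, so a_3 = 2
46 = 15·3 + 1, so a_4 = 15
3 = 3·1 + 0, so a_5 = 3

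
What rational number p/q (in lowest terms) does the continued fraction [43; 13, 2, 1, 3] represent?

Starting at the tail and folding back:
Start with 3.
1 + 1/(3/1) = 1 + 1/3 = 4/3
2 + 1/(4/3) = 2 + 3/4 = 11/4
13 + 1/(11/4) = 13 + 4/11 = 147/11
43 + 1/(147/11) = 43 + 11/147 = 6332/147

6332/147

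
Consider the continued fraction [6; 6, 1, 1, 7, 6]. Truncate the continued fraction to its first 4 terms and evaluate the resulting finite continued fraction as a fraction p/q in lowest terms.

80/13

Start with 1.
1 + 1/(1/1) = 1 + 1/1 = 2/1
6 + 1/(2/1) = 6 + 1/2 = 13/2
6 + 1/(13/2) = 6 + 2/13 = 80/13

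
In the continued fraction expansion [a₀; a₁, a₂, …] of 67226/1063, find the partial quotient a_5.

11

67226 ÷ 1063 → quotient 63, remainder 257
1063 ÷ 257 → quotient 4, remainder 35
257 ÷ 35 → quotient 7, remainder 12
35 ÷ 12 → quotient 2, remainder 11
12 ÷ 11 → quotient 1, remainder 1
11 ÷ 1 → quotient 11, remainder 0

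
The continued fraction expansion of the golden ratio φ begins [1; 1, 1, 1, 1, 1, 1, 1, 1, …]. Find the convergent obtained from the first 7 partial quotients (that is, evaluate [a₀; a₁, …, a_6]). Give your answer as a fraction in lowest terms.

a_0 = 1: 1/1
a_1 = 1: 2/1
a_2 = 1: 3/2
a_3 = 1: 5/3
a_4 = 1: 8/5
a_5 = 1: 13/8
a_6 = 1: 21/13

21/13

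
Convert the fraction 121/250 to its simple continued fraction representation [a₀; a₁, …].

Repeatedly divide and take the remainder:
121 ÷ 250 → quotient 0, remainder 121
250 ÷ 121 → quotient 2, remainder 8
121 ÷ 8 → quotient 15, remainder 1
8 ÷ 1 → quotient 8, remainder 0

[0; 2, 15, 8]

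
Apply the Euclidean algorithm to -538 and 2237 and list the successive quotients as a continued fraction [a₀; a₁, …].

[-1; 1, 3, 6, 3, 28]

Repeatedly divide and take the remainder:
-538 = -1·2237 + 1699, so a_0 = -1
2237 = 1·1699 + 538, so a_1 = 1
1699 = 3·538 + 85, so a_2 = 3
538 = 6·85 + 28, so a_3 = 6
85 = 3·28 + 1, so a_4 = 3
28 = 28·1 + 0, so a_5 = 28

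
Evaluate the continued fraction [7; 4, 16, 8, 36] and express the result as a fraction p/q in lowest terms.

137163/18929

a_0 = 7: 7/1
a_1 = 4: 29/4
a_2 = 16: 471/65
a_3 = 8: 3797/524
a_4 = 36: 137163/18929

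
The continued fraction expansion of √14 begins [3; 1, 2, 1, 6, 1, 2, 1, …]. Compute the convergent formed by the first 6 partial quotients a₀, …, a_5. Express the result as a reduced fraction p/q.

Build up convergents one term at a time:
a_0 = 3: 3/1
a_1 = 1: 4/1
a_2 = 2: 11/3
a_3 = 1: 15/4
a_4 = 6: 101/27
a_5 = 1: 116/31

116/31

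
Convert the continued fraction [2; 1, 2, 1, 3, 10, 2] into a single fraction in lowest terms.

Start with 2.
10 + 1/(2/1) = 10 + 1/2 = 21/2
3 + 1/(21/2) = 3 + 2/21 = 65/21
1 + 1/(65/21) = 1 + 21/65 = 86/65
2 + 1/(86/65) = 2 + 65/86 = 237/86
1 + 1/(237/86) = 1 + 86/237 = 323/237
2 + 1/(323/237) = 2 + 237/323 = 883/323

883/323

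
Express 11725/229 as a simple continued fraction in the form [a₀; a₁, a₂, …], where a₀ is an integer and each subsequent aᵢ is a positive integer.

[51; 4, 1, 45]

⌊11725/229⌋ = 51, remainder 46
⌊229/46⌋ = 4, remainder 45
⌊46/45⌋ = 1, remainder 1
⌊45/1⌋ = 45, remainder 0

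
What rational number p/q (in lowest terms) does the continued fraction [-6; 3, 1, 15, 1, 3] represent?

Use the convergent recurrence hₖ = aₖ·hₖ₋₁ + hₖ₋₂ (and likewise for the denominators kₖ):
a_0 = -6: -6/1
a_1 = 3: -17/3
a_2 = 1: -23/4
a_3 = 15: -362/63
a_4 = 1: -385/67
a_5 = 3: -1517/264

-1517/264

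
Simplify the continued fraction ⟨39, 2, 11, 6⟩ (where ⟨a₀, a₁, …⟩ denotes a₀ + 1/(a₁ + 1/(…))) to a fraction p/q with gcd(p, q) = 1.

Build up convergents one term at a time:
a_0 = 39: 39/1
a_1 = 2: 79/2
a_2 = 11: 908/23
a_3 = 6: 5527/140

5527/140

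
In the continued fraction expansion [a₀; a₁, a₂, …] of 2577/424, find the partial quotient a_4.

1

2577 ÷ 424 → quotient 6, remainder 33
424 ÷ 33 → quotient 12, remainder 28
33 ÷ 28 → quotient 1, remainder 5
28 ÷ 5 → quotient 5, remainder 3
5 ÷ 3 → quotient 1, remainder 2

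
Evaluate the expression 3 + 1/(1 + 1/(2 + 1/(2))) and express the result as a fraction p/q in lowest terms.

26/7

a_0 = 3: 3/1
a_1 = 1: 4/1
a_2 = 2: 11/3
a_3 = 2: 26/7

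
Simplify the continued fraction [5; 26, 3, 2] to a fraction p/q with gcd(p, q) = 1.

Collapse the nested fraction from the inside out:
Start with 2.
3 + 1/(2/1) = 3 + 1/2 = 7/2
26 + 1/(7/2) = 26 + 2/7 = 184/7
5 + 1/(184/7) = 5 + 7/184 = 927/184

927/184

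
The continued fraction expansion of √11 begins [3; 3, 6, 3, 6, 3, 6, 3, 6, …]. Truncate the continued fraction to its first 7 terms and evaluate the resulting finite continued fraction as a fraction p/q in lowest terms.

Compute successive convergents:
a_0 = 3: 3/1
a_1 = 3: 10/3
a_2 = 6: 63/19
a_3 = 3: 199/60
a_4 = 6: 1257/379
a_5 = 3: 3970/1197
a_6 = 6: 25077/7561

25077/7561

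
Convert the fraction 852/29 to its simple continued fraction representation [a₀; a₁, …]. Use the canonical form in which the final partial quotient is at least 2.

[29; 2, 1, 1, 1, 3]

852 = 29·29 + 11, so a_0 = 29
29 = 2·11 + 7, so a_1 = 2
11 = 1·7 + 4, so a_2 = 1
7 = 1·4 + 3, so a_3 = 1
4 = 1·3 + 1, so a_4 = 1
3 = 3·1 + 0, so a_5 = 3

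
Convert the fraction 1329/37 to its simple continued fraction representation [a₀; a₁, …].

Repeatedly divide and take the remainder:
1329 = 35·37 + 34, so a_0 = 35
37 = 1·34 + 3, so a_1 = 1
34 = 11·3 + 1, so a_2 = 11
3 = 3·1 + 0, so a_3 = 3

[35; 1, 11, 3]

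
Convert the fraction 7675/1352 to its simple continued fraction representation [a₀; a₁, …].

⌊7675/1352⌋ = 5, remainder 915
⌊1352/915⌋ = 1, remainder 437
⌊915/437⌋ = 2, remainder 41
⌊437/41⌋ = 10, remainder 27
⌊41/27⌋ = 1, remainder 14
⌊27/14⌋ = 1, remainder 13
⌊14/13⌋ = 1, remainder 1
⌊13/1⌋ = 13, remainder 0

[5; 1, 2, 10, 1, 1, 1, 13]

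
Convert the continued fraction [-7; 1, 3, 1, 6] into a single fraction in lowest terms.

Start with 6.
1 + 1/(6/1) = 1 + 1/6 = 7/6
3 + 1/(7/6) = 3 + 6/7 = 27/7
1 + 1/(27/7) = 1 + 7/27 = 34/27
-7 + 1/(34/27) = -7 + 27/34 = -211/34

-211/34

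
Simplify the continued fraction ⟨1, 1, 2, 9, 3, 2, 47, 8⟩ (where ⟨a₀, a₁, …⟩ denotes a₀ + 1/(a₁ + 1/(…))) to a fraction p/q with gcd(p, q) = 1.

Start with 8.
47 + 1/(8/1) = 47 + 1/8 = 377/8
2 + 1/(377/8) = 2 + 8/377 = 762/377
3 + 1/(762/377) = 3 + 377/762 = 2663/762
9 + 1/(2663/762) = 9 + 762/2663 = 24729/2663
2 + 1/(24729/2663) = 2 + 2663/24729 = 52121/24729
1 + 1/(52121/24729) = 1 + 24729/52121 = 76850/52121
1 + 1/(76850/52121) = 1 + 52121/76850 = 128971/76850

128971/76850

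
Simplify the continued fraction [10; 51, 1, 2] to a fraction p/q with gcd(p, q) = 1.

1553/155

Build up convergents one term at a time:
a_0 = 10: 10/1
a_1 = 51: 511/51
a_2 = 1: 521/52
a_3 = 2: 1553/155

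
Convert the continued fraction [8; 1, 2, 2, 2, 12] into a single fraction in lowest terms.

Start with 12.
2 + 1/(12/1) = 2 + 1/12 = 25/12
2 + 1/(25/12) = 2 + 12/25 = 62/25
2 + 1/(62/25) = 2 + 25/62 = 149/62
1 + 1/(149/62) = 1 + 62/149 = 211/149
8 + 1/(211/149) = 8 + 149/211 = 1837/211

1837/211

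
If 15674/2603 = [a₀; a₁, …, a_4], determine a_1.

46

Repeatedly divide and take the remainder:
15674 = 6·2603 + 56, so a_0 = 6
2603 = 46·56 + 27, so a_1 = 46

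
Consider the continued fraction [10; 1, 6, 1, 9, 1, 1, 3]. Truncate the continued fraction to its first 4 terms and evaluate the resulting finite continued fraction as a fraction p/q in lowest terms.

87/8

Start with 1.
6 + 1/(1/1) = 6 + 1/1 = 7/1
1 + 1/(7/1) = 1 + 1/7 = 8/7
10 + 1/(8/7) = 10 + 7/8 = 87/8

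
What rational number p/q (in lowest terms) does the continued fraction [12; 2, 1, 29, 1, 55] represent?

63523/5149

a_0 = 12: 12/1
a_1 = 2: 25/2
a_2 = 1: 37/3
a_3 = 29: 1098/89
a_4 = 1: 1135/92
a_5 = 55: 63523/5149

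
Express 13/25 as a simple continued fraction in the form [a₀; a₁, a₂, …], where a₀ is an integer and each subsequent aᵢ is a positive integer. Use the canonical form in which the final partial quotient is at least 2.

[0; 1, 1, 12]

⌊13/25⌋ = 0, remainder 13
⌊25/13⌋ = 1, remainder 12
⌊13/12⌋ = 1, remainder 1
⌊12/1⌋ = 12, remainder 0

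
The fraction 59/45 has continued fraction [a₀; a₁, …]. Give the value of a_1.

3

59 ÷ 45 → quotient 1, remainder 14
45 ÷ 14 → quotient 3, remainder 3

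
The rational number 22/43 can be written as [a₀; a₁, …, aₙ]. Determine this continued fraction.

Apply division with remainder until the remainder is 0:
22 ÷ 43 → quotient 0, remainder 22
43 ÷ 22 → quotient 1, remainder 21
22 ÷ 21 → quotient 1, remainder 1
21 ÷ 1 → quotient 21, remainder 0

[0; 1, 1, 21]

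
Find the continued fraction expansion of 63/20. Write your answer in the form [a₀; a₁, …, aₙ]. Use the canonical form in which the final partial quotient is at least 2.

[3; 6, 1, 2]

⌊63/20⌋ = 3, remainder 3
⌊20/3⌋ = 6, remainder 2
⌊3/2⌋ = 1, remainder 1
⌊2/1⌋ = 2, remainder 0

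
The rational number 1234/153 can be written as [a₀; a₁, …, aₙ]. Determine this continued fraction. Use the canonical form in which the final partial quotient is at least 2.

⌊1234/153⌋ = 8, remainder 10
⌊153/10⌋ = 15, remainder 3
⌊10/3⌋ = 3, remainder 1
⌊3/1⌋ = 3, remainder 0

[8; 15, 3, 3]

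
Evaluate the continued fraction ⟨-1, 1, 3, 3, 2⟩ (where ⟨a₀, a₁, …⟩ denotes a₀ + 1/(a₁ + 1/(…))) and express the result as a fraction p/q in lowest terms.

Start with 2.
3 + 1/(2/1) = 3 + 1/2 = 7/2
3 + 1/(7/2) = 3 + 2/7 = 23/7
1 + 1/(23/7) = 1 + 7/23 = 30/23
-1 + 1/(30/23) = -1 + 23/30 = -7/30

-7/30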